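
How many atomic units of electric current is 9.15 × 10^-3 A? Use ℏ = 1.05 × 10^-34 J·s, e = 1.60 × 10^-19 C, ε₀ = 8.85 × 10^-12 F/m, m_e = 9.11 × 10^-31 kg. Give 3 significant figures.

atomic unit of electric current: I_au = e E_h/ℏ = m_e e⁵/((4πε₀)²ℏ³) = 6.67 × 10^-3 A.
9.15 × 10^-3 / 6.67 × 10^-3 = 1.37

1.37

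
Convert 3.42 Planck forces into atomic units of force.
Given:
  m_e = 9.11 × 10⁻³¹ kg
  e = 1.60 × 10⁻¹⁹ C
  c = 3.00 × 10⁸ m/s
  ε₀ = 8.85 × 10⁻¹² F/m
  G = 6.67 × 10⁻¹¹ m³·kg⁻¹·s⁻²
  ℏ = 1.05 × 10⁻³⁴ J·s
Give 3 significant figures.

4.99 × 10⁵¹

Planck force: F_P = c⁴/G = 1.21 × 10⁴⁴ N
atomic unit of force: F_au = E_h/a₀ = m_e²e⁶/((4πε₀)³ℏ⁴) = 8.33 × 10⁻⁸ N
3.42 × 1.21 × 10⁴⁴ / 8.33 × 10⁻⁸ = 4.99 × 10⁵¹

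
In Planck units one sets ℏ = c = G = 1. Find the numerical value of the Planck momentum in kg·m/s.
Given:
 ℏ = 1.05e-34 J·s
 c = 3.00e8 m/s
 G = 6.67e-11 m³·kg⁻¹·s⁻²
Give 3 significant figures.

p_P = √(ℏc³/G)
  = √(42.5)
  = 6.52 kg·m/s

6.52 kg·m/s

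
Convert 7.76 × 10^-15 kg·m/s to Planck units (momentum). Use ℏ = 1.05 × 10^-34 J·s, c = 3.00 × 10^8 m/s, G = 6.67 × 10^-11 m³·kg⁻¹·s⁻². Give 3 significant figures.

Planck momentum: p_P = √(ℏc³/G) = 6.52 kg·m/s.
7.76 × 10^-15 / 6.52 = 1.19 × 10^-15

1.19 × 10^-15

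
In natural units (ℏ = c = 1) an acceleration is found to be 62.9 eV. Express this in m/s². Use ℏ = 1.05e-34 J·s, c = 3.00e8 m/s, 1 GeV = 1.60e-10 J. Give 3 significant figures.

2.88e25 m/s²

Acceleration is [L]/[T]² = c·[E]/ℏ.
1 GeV → c/ℏ × (1 GeV in J) = 4.57e32 m/s².
Convert the energy scale: 62.9 eV = 6.29e-8 GeV.
Result: 6.29e-8 × 4.57e32 = 2.88e25 m/s².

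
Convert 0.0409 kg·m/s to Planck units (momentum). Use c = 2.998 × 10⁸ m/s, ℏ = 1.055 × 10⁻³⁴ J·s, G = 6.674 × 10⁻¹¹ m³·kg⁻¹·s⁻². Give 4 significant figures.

Planck momentum: p_P = √(ℏc³/G) = 6.527 kg·m/s.
0.0409 / 6.527 = 6.267 × 10⁻³

6.267 × 10⁻³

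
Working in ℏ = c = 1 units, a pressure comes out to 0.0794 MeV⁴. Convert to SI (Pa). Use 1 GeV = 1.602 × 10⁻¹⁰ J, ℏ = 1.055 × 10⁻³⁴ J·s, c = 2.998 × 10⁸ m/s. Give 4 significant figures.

Pressure is [E]/[L]³ = [E]⁴/(ℏc)³.
1 GeV⁴ → 1/(ℏc)³ × (1 GeV in J)⁴ = 2.082 × 10³⁷ Pa.
Convert the energy scale: 0.0794 MeV⁴ = 7.94 × 10⁻¹⁴ GeV⁴.
Result: 7.94 × 10⁻¹⁴ × 2.082 × 10³⁷ = 1.653 × 10²⁴ Pa.

1.653 × 10²⁴ Pa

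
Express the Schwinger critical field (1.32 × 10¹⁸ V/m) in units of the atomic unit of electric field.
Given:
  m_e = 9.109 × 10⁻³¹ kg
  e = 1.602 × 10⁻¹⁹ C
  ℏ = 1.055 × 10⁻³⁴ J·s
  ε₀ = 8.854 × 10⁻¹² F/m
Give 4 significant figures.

atomic unit of electric field: E_au = E_h/(e a₀) = m_e²e⁵/((4πε₀)³ℏ⁴) = 5.131 × 10¹¹ V/m.
1.32 × 10¹⁸ / 5.131 × 10¹¹ = 2.573 × 10⁶

2.573 × 10⁶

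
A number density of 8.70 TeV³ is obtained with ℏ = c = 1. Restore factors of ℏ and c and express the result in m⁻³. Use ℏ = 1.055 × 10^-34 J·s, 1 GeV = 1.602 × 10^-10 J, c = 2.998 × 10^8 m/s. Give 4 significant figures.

1.130 × 10^57 m⁻³

Number density is [L]⁻³ = [E]³/(ℏc)³.
1 GeV³ → 1/(ℏc)³ × (1 GeV in J)³ = 1.299 × 10^47 m⁻³.
Convert the energy scale: 8.70 TeV³ = 8.70 × 10^9 GeV³.
Result: 8.70 × 10^9 × 1.299 × 10^47 = 1.130 × 10^57 m⁻³.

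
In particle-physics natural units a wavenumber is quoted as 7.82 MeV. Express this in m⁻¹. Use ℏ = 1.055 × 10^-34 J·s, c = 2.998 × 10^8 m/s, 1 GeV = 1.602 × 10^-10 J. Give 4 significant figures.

Inverse length is [E]/(ℏc).
1 GeV → 1/(ℏc) × (1 GeV in J) = 5.065 × 10^15 m⁻¹.
Convert the energy scale: 7.82 MeV = 7.82 × 10^-3 GeV.
Result: 7.82 × 10^-3 × 5.065 × 10^15 = 3.961 × 10^13 m⁻¹.

3.961 × 10^13 m⁻¹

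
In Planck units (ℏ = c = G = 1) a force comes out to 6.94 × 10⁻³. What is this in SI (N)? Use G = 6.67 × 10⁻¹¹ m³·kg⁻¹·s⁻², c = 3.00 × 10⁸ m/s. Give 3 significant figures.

One Planck force: F_P = c⁴/G = 1.21 × 10⁴⁴ N.
6.94 × 10⁻³ × 1.21 × 10⁴⁴ N = 8.43 × 10⁴¹ N

8.43 × 10⁴¹ N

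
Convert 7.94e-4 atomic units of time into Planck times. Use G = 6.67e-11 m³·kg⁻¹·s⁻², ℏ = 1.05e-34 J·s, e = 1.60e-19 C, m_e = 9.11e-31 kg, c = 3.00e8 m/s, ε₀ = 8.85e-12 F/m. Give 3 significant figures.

3.55e23

atomic unit of time: τ_au = (4πε₀)²ℏ³/(m_e e⁴) = 2.40e-17 s
Planck time: t_P = √(ℏG/c⁵) = 5.37e-44 s
7.94e-4 × 2.40e-17 / 5.37e-44 = 3.55e23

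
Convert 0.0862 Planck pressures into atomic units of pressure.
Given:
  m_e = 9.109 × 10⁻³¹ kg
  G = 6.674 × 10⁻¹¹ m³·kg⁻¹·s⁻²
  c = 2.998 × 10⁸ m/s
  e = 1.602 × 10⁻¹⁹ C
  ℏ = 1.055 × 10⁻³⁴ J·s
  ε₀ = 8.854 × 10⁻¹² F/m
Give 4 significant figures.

1.363 × 10⁹⁹

Planck pressure: p_P = c⁷/(ℏG²) = 4.632 × 10¹¹³ Pa
atomic unit of pressure: P_au = E_h/a₀³ = m_e⁴e¹⁰/((4πε₀)⁵ℏ⁸) = 2.929 × 10¹³ Pa
0.0862 × 4.632 × 10¹¹³ / 2.929 × 10¹³ = 1.363 × 10⁹⁹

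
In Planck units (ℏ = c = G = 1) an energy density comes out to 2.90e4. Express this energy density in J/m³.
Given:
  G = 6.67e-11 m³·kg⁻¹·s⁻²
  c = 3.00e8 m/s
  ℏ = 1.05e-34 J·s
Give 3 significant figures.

One Planck energy density: u_P = c⁷/(ℏG²) = 4.68e113 J/m³.
2.90e4 × 4.68e113 J/m³ = 1.36e118 J/m³

1.36e118 J/m³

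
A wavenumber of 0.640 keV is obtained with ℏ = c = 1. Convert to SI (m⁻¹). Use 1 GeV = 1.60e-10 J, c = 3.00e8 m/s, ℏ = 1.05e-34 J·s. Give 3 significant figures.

3.25e9 m⁻¹

Inverse length is [E]/(ℏc).
1 GeV → 1/(ℏc) × (1 GeV in J) = 5.08e15 m⁻¹.
Convert the energy scale: 0.640 keV = 6.40e-7 GeV.
Result: 6.40e-7 × 5.08e15 = 3.25e9 m⁻¹.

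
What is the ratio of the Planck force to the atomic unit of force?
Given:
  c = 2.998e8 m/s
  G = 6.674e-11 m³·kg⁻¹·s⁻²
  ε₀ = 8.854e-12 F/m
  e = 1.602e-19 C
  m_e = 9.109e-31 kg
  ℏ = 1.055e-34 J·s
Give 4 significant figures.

1.473e51

Planck force: F_P = c⁴/G = 1.210e44 N
atomic unit of force: F_au = E_h/a₀ = m_e²e⁶/((4πε₀)³ℏ⁴) = 8.220e-8 N
ratio = 1.210e44 / 8.220e-8 = 1.473e51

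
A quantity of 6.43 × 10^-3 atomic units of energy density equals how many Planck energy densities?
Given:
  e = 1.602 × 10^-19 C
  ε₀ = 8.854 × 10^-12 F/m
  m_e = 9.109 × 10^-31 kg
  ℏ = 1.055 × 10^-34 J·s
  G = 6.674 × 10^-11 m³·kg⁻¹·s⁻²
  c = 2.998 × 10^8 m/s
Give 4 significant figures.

atomic unit of energy density: u_au = E_h/a₀³ = m_e⁴e¹⁰/((4πε₀)⁵ℏ⁸) = 2.929 × 10^13 J/m³
Planck energy density: u_P = c⁷/(ℏG²) = 4.632 × 10^113 J/m³
6.43 × 10^-3 × 2.929 × 10^13 / 4.632 × 10^113 = 4.066 × 10^-103

4.066 × 10^-103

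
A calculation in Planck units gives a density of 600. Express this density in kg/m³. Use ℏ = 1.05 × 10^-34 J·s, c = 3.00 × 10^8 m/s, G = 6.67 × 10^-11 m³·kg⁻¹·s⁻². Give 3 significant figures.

One Planck density: ρ_P = c⁵/(ℏG²) = 5.20 × 10^96 kg/m³.
600 × 5.20 × 10^96 kg/m³ = 3.12 × 10^99 kg/m³

3.12 × 10^99 kg/m³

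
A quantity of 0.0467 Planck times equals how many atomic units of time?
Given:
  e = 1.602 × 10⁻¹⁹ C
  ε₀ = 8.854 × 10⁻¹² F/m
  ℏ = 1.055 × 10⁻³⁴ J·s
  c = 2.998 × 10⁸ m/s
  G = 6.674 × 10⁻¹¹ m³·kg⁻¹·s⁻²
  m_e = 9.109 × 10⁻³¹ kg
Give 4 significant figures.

Planck time: t_P = √(ℏG/c⁵) = 5.392 × 10⁻⁴⁴ s
atomic unit of time: τ_au = (4πε₀)²ℏ³/(m_e e⁴) = 2.423 × 10⁻¹⁷ s
0.0467 × 5.392 × 10⁻⁴⁴ / 2.423 × 10⁻¹⁷ = 1.039 × 10⁻²⁸

1.039 × 10⁻²⁸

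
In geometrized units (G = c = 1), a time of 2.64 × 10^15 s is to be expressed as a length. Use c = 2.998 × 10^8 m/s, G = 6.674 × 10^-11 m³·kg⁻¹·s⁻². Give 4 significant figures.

7.915 × 10^23 m

Time → length via c.
2.64 × 10^15 s × (c) = 7.915 × 10^23 m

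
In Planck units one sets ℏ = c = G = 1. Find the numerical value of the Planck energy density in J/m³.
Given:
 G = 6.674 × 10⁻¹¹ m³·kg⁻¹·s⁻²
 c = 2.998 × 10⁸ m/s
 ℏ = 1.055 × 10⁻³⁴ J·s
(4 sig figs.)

4.632 × 10¹¹³ J/m³

u_P = c⁷/(ℏG²)
  = 2.177 × 10⁵⁹ / 4.699 × 10⁻⁵⁵
  = 4.632 × 10¹¹³ J/m³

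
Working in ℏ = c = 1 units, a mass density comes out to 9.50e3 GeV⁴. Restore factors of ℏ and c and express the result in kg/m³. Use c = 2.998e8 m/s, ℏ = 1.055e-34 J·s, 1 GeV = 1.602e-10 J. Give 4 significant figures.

Mass density is [E]/(c²[L]³) = [E]⁴/(ℏ³c⁵).
1 GeV⁴ → 1/(ℏ³c⁵) × (1 GeV in J)⁴ = 2.316e20 kg/m³.
Result: 9.50e3 × 2.316e20 = 2.200e24 kg/m³.

2.200e24 kg/m³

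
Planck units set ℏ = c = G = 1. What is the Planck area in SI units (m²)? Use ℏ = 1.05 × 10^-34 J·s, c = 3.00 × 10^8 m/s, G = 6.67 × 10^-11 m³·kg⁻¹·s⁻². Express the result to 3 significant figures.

From ℏ = c = G = 1 the area scale is A_P = ℏG/c³.
  = 7.00 × 10^-45 / 2.70 × 10^25
  = 2.59 × 10^-70 m²

2.59 × 10^-70 m²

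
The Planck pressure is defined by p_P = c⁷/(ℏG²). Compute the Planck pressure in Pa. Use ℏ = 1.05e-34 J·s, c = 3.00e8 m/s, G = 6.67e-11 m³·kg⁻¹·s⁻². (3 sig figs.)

p_P = c⁷/(ℏG²)
  = 2.19e59 / 4.67e-55
  = 4.68e113 Pa

4.68e113 Pa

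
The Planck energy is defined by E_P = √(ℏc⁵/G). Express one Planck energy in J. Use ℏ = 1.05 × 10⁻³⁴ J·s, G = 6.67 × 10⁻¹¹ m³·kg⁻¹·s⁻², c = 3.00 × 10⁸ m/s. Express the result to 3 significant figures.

1.96 × 10⁹ J

E_P = √(ℏc⁵/G)
  = √(3.83 × 10¹⁸)
  = 1.96 × 10⁹ J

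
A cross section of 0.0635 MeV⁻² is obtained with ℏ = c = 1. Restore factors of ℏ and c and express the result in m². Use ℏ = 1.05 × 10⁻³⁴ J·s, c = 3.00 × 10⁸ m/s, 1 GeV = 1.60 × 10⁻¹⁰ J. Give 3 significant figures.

2.46 × 10⁻²⁷ m²

Area is [L]² = [E]⁻²·(ℏc)²; restore (ℏc)².
1 GeV⁻² → (ℏc)² × (1 GeV in J)⁻² = 3.88 × 10⁻³² m².
Convert the energy scale: 0.0635 MeV⁻² = 6.35 × 10⁴ GeV⁻².
Result: 6.35 × 10⁴ × 3.88 × 10⁻³² = 2.46 × 10⁻²⁷ m².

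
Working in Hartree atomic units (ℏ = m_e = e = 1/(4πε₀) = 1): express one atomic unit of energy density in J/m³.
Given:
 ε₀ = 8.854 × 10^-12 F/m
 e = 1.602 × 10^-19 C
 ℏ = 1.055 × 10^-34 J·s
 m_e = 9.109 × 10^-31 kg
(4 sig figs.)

2.929 × 10^13 J/m³

Dimensional analysis gives u_au = E_h/a₀³ = m_e⁴e¹⁰/((4πε₀)⁵ℏ⁸).
E_h = 4.354 × 10^-18 J
a₀ = 5.297 × 10^-11 m
E_h/a₀³ = 2.929 × 10^13 J/m³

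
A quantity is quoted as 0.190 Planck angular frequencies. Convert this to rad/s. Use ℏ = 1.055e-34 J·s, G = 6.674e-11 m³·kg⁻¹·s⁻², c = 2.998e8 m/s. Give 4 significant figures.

3.524e42 rad/s

One Planck angular frequency: ω_P = √(c⁵/(ℏG)) = 1.855e43 rad/s.
0.190 × 1.855e43 rad/s = 3.524e42 rad/s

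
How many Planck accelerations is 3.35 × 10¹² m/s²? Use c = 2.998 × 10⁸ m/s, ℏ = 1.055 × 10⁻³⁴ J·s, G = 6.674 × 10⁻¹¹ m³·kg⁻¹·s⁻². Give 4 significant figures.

6.025 × 10⁻⁴⁰

Planck acceleration: a_P = √(c⁷/(ℏG)) = 5.560 × 10⁵¹ m/s².
3.35 × 10¹² / 5.560 × 10⁵¹ = 6.025 × 10⁻⁴⁰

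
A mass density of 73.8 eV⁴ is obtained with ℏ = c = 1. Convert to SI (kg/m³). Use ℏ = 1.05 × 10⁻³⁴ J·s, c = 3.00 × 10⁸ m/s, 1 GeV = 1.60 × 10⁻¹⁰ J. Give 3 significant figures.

1.72 × 10⁻¹⁴ kg/m³

Mass density is [E]/(c²[L]³) = [E]⁴/(ℏ³c⁵).
1 GeV⁴ → 1/(ℏ³c⁵) × (1 GeV in J)⁴ = 2.33 × 10²⁰ kg/m³.
Convert the energy scale: 73.8 eV⁴ = 7.38 × 10⁻³⁵ GeV⁴.
Result: 7.38 × 10⁻³⁵ × 2.33 × 10²⁰ = 1.72 × 10⁻¹⁴ kg/m³.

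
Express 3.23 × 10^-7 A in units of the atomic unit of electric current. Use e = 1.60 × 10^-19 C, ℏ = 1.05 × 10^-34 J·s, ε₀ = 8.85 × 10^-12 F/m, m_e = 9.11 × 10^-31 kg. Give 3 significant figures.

atomic unit of electric current: I_au = e E_h/ℏ = m_e e⁵/((4πε₀)²ℏ³) = 6.67 × 10^-3 A.
3.23 × 10^-7 / 6.67 × 10^-3 = 4.84 × 10^-5

4.84 × 10^-5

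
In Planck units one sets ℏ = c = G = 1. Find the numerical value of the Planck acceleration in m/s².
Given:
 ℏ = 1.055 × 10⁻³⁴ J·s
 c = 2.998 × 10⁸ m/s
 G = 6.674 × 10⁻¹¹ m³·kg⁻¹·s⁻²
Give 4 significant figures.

a_P = √(c⁷/(ℏG))
  = √(3.092 × 10¹⁰³)
  = 5.560 × 10⁵¹ m/s²

5.560 × 10⁵¹ m/s²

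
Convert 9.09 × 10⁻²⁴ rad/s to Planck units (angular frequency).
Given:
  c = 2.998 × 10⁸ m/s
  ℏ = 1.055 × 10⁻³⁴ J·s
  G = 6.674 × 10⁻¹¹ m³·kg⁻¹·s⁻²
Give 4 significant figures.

4.901 × 10⁻⁶⁷

Planck angular frequency: ω_P = √(c⁵/(ℏG)) = 1.855 × 10⁴³ rad/s.
9.09 × 10⁻²⁴ / 1.855 × 10⁴³ = 4.901 × 10⁻⁶⁷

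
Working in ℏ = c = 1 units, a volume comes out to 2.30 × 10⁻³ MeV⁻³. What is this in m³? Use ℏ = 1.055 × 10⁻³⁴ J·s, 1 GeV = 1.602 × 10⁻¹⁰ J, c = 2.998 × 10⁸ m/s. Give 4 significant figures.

1.770 × 10⁻⁴¹ m³

Volume is [L]³ = [E]⁻³·(ℏc)³.
1 GeV⁻³ → (ℏc)³ × (1 GeV in J)⁻³ = 7.696 × 10⁻⁴⁸ m³.
Convert the energy scale: 2.30 × 10⁻³ MeV⁻³ = 2.30 × 10⁶ GeV⁻³.
Result: 2.30 × 10⁶ × 7.696 × 10⁻⁴⁸ = 1.770 × 10⁻⁴¹ m³.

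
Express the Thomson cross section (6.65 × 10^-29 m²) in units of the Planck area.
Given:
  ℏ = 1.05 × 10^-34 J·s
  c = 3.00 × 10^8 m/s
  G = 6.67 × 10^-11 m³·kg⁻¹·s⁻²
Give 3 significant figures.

2.56 × 10^41

Planck area: A_P = ℏG/c³ = 2.59 × 10^-70 m².
6.65 × 10^-29 / 2.59 × 10^-70 = 2.56 × 10^41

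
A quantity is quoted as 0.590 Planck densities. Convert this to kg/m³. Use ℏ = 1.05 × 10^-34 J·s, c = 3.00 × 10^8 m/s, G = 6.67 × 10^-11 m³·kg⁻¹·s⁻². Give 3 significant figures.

3.07 × 10^96 kg/m³

One Planck density: ρ_P = c⁵/(ℏG²) = 5.20 × 10^96 kg/m³.
0.590 × 5.20 × 10^96 kg/m³ = 3.07 × 10^96 kg/m³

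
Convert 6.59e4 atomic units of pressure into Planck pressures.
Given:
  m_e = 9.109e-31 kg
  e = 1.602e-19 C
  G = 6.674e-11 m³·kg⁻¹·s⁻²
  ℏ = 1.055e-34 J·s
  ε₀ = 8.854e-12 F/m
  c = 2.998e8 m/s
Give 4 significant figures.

atomic unit of pressure: P_au = E_h/a₀³ = m_e⁴e¹⁰/((4πε₀)⁵ℏ⁸) = 2.929e13 Pa
Planck pressure: p_P = c⁷/(ℏG²) = 4.632e113 Pa
6.59e4 × 2.929e13 / 4.632e113 = 4.167e-96

4.167e-96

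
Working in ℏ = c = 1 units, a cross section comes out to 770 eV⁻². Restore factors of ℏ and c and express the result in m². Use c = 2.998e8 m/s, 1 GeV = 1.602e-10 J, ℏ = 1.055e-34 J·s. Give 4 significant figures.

Area is [L]² = [E]⁻²·(ℏc)²; restore (ℏc)².
1 GeV⁻² → (ℏc)² × (1 GeV in J)⁻² = 3.898e-32 m².
Convert the energy scale: 770 eV⁻² = 7.70e20 GeV⁻².
Result: 7.70e20 × 3.898e-32 = 3.001e-11 m².

3.001e-11 m²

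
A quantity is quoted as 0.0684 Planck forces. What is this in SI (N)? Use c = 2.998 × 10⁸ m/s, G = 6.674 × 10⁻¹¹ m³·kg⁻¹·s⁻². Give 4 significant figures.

One Planck force: F_P = c⁴/G = 1.210 × 10⁴⁴ N.
0.0684 × 1.210 × 10⁴⁴ N = 8.279 × 10⁴² N

8.279 × 10⁴² N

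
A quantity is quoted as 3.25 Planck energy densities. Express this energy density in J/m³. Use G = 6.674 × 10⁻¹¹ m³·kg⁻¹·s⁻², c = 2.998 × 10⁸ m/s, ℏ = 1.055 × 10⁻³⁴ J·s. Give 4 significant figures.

1.505 × 10¹¹⁴ J/m³

One Planck energy density: u_P = c⁷/(ℏG²) = 4.632 × 10¹¹³ J/m³.
3.25 × 4.632 × 10¹¹³ J/m³ = 1.505 × 10¹¹⁴ J/m³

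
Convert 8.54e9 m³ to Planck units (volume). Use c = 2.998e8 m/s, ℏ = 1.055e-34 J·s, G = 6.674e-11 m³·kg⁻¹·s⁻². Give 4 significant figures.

Planck volume: V_P = (ℏG/c³)^(3/2) = 4.224e-105 m³.
8.54e9 / 4.224e-105 = 2.022e114

2.022e114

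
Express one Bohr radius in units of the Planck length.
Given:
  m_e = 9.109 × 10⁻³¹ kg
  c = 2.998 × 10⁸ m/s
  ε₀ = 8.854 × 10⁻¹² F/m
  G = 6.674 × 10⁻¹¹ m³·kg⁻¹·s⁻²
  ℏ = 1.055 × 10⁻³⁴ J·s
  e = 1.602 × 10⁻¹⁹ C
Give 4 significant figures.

3.277 × 10²⁴

Bohr radius: a₀ = 4πε₀ℏ²/(m_e e²) = 5.297 × 10⁻¹¹ m
Planck length: ℓ_P = √(ℏG/c³) = 1.616 × 10⁻³⁵ m
ratio = 5.297 × 10⁻¹¹ / 1.616 × 10⁻³⁵ = 3.277 × 10²⁴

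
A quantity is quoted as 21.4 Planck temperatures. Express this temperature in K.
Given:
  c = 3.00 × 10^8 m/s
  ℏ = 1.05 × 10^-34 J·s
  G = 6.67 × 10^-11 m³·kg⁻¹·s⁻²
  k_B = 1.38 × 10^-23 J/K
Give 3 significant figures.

3.03 × 10^33 K

One Planck temperature: T_P = √(ℏc⁵/G) / k_B = 1.42 × 10^32 K.
21.4 × 1.42 × 10^32 K = 3.03 × 10^33 K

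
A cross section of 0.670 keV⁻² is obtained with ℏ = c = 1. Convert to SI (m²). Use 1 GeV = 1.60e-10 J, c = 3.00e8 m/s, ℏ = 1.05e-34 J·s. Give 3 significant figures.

2.60e-20 m²

Area is [L]² = [E]⁻²·(ℏc)²; restore (ℏc)².
1 GeV⁻² → (ℏc)² × (1 GeV in J)⁻² = 3.88e-32 m².
Convert the energy scale: 0.670 keV⁻² = 6.70e11 GeV⁻².
Result: 6.70e11 × 3.88e-32 = 2.60e-20 m².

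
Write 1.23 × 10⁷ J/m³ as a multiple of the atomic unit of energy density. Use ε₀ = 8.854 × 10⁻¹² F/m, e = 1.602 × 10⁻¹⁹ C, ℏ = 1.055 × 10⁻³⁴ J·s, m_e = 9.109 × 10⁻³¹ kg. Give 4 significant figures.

4.199 × 10⁻⁷

atomic unit of energy density: u_au = E_h/a₀³ = m_e⁴e¹⁰/((4πε₀)⁵ℏ⁸) = 2.929 × 10¹³ J/m³.
1.23 × 10⁷ / 2.929 × 10¹³ = 4.199 × 10⁻⁷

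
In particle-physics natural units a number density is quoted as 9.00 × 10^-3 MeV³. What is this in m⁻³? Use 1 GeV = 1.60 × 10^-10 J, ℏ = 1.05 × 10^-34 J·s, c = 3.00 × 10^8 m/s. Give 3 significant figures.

1.18 × 10^36 m⁻³

Number density is [L]⁻³ = [E]³/(ℏc)³.
1 GeV³ → 1/(ℏc)³ × (1 GeV in J)³ = 1.31 × 10^47 m⁻³.
Convert the energy scale: 9.00 × 10^-3 MeV³ = 9.00 × 10^-12 GeV³.
Result: 9.00 × 10^-12 × 1.31 × 10^47 = 1.18 × 10^36 m⁻³.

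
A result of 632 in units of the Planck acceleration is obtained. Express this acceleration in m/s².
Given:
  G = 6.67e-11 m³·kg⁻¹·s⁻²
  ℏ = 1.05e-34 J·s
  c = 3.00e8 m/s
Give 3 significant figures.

3.53e54 m/s²

One Planck acceleration: a_P = √(c⁷/(ℏG)) = 5.59e51 m/s².
632 × 5.59e51 m/s² = 3.53e54 m/s²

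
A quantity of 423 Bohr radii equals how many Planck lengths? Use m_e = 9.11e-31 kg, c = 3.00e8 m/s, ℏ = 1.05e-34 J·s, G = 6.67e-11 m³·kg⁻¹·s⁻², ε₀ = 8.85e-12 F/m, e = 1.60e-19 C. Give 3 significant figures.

1.38e27

Bohr radius: a₀ = 4πε₀ℏ²/(m_e e²) = 5.26e-11 m
Planck length: ℓ_P = √(ℏG/c³) = 1.61e-35 m
423 × 5.26e-11 / 1.61e-35 = 1.38e27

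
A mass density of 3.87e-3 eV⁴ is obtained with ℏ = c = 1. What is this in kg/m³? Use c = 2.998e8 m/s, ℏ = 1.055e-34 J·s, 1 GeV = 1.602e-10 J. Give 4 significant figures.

Mass density is [E]/(c²[L]³) = [E]⁴/(ℏ³c⁵).
1 GeV⁴ → 1/(ℏ³c⁵) × (1 GeV in J)⁴ = 2.316e20 kg/m³.
Convert the energy scale: 3.87e-3 eV⁴ = 3.87e-39 GeV⁴.
Result: 3.87e-39 × 2.316e20 = 8.963e-19 kg/m³.

8.963e-19 kg/m³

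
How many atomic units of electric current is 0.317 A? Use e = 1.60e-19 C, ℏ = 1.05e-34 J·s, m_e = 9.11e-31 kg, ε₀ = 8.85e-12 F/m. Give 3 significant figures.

atomic unit of electric current: I_au = e E_h/ℏ = m_e e⁵/((4πε₀)²ℏ³) = 6.67e-3 A.
0.317 / 6.67e-3 = 47.5

47.5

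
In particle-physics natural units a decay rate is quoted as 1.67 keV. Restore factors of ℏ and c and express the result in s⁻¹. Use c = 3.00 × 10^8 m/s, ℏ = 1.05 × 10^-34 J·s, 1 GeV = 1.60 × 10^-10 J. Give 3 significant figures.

A rate is [E]/ℏ; divide by ℏ.
1 GeV → 1/ℏ × (1 GeV in J) = 1.52 × 10^24 s⁻¹.
Convert the energy scale: 1.67 keV = 1.67 × 10^-6 GeV.
Result: 1.67 × 10^-6 × 1.52 × 10^24 = 2.54 × 10^18 s⁻¹.

2.54 × 10^18 s⁻¹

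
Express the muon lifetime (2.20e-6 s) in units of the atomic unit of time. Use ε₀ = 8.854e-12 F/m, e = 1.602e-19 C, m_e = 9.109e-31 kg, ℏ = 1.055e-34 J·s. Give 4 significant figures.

9.080e10

atomic unit of time: τ_au = (4πε₀)²ℏ³/(m_e e⁴) = 2.423e-17 s.
2.20e-6 / 2.423e-17 = 9.080e10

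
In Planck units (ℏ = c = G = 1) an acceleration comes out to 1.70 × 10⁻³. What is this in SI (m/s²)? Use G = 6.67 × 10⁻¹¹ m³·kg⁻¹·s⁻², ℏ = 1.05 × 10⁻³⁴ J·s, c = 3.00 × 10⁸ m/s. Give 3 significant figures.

One Planck acceleration: a_P = √(c⁷/(ℏG)) = 5.59 × 10⁵¹ m/s².
1.70 × 10⁻³ × 5.59 × 10⁵¹ m/s² = 9.50 × 10⁴⁸ m/s²

9.50 × 10⁴⁸ m/s²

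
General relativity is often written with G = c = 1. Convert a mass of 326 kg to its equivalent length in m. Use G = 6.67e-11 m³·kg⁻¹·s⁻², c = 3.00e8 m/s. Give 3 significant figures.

2.42e-25 m

In G = c = 1 units mass has dimensions of length; the conversion factor is G/c².
326 kg × (G/c²) = 2.42e-25 m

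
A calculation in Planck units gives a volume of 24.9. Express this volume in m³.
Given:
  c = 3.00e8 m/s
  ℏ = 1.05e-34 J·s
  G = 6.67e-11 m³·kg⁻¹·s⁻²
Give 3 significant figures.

One Planck volume: V_P = (ℏG/c³)^(3/2) = 4.18e-105 m³.
24.9 × 4.18e-105 m³ = 1.04e-103 m³

1.04e-103 m³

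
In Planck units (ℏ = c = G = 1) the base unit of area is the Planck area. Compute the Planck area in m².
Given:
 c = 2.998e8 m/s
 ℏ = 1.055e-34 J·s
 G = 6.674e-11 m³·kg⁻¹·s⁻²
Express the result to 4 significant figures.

A_P = ℏG/c³
  = 7.041e-45 / 2.695e25
  = 2.613e-70 m²

2.613e-70 m²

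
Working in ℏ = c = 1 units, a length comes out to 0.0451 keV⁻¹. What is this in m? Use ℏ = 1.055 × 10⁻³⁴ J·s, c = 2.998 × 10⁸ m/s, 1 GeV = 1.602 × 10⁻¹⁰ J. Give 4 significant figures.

8.904 × 10⁻¹² m

A length is [E]⁻¹ in ℏ=c=1; restore one factor of ℏc.
1 GeV⁻¹ → ℏc × (1 GeV in J)⁻¹ = 1.974 × 10⁻¹⁶ m.
Convert the energy scale: 0.0451 keV⁻¹ = 4.51 × 10⁴ GeV⁻¹.
Result: 4.51 × 10⁴ × 1.974 × 10⁻¹⁶ = 8.904 × 10⁻¹² m.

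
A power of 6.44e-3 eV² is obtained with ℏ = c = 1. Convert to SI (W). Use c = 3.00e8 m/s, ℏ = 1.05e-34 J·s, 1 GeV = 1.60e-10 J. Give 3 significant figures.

1.57e-6 W

Power is [E]/[T] = [E]²/ℏ.
1 GeV² → 1/ℏ × (1 GeV in J)² = 2.44e14 W.
Convert the energy scale: 6.44e-3 eV² = 6.44e-21 GeV².
Result: 6.44e-21 × 2.44e14 = 1.57e-6 W.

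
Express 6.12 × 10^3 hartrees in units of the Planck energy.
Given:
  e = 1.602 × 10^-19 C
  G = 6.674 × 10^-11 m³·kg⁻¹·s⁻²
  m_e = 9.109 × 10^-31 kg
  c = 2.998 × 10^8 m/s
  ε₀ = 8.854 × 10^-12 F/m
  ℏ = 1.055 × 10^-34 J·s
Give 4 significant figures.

hartree: E_h = m_e e⁴/(4πε₀ℏ)² = 4.354 × 10^-18 J
Planck energy: E_P = √(ℏc⁵/G) = 1.957 × 10^9 J
6.12 × 10^3 × 4.354 × 10^-18 / 1.957 × 10^9 = 1.362 × 10^-23

1.362 × 10^-23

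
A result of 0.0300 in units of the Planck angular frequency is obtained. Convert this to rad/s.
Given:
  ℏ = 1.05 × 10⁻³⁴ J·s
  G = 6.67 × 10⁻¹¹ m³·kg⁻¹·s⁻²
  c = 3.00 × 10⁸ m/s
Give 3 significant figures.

One Planck angular frequency: ω_P = √(c⁵/(ℏG)) = 1.86 × 10⁴³ rad/s.
0.0300 × 1.86 × 10⁴³ rad/s = 5.59 × 10⁴¹ rad/s

5.59 × 10⁴¹ rad/s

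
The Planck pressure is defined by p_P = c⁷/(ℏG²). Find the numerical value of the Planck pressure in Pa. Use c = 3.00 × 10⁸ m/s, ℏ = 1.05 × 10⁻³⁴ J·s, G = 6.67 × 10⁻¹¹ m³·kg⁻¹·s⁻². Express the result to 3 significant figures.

4.68 × 10¹¹³ Pa

p_P = c⁷/(ℏG²)
  = 2.19 × 10⁵⁹ / 4.67 × 10⁻⁵⁵
  = 4.68 × 10¹¹³ Pa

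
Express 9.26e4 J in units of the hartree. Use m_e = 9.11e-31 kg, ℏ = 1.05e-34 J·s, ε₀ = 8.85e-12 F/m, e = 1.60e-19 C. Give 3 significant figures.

2.11e22

hartree: E_h = m_e e⁴/(4πε₀ℏ)² = 4.38e-18 J.
9.26e4 / 4.38e-18 = 2.11e22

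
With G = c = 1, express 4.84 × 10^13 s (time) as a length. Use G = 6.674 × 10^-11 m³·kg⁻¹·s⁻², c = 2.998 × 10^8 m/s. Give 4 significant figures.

1.451 × 10^22 m

Time → length via c.
4.84 × 10^13 s × (c) = 1.451 × 10^22 m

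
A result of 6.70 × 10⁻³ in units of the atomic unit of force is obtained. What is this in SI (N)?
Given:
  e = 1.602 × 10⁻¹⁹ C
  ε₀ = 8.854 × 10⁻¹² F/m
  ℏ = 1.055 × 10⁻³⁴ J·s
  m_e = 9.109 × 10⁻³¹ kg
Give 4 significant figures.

One atomic unit of force: F_au = E_h/a₀ = m_e²e⁶/((4πε₀)³ℏ⁴) = 8.220 × 10⁻⁸ N.
6.70 × 10⁻³ × 8.220 × 10⁻⁸ N = 5.507 × 10⁻¹⁰ N

5.507 × 10⁻¹⁰ N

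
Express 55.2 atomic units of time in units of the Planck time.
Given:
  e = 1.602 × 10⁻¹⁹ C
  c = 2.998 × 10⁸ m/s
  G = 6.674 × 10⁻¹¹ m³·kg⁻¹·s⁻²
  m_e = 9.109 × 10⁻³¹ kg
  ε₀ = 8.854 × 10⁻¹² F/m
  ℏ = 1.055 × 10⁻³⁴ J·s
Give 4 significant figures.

2.480 × 10²⁸

atomic unit of time: τ_au = (4πε₀)²ℏ³/(m_e e⁴) = 2.423 × 10⁻¹⁷ s
Planck time: t_P = √(ℏG/c⁵) = 5.392 × 10⁻⁴⁴ s
55.2 × 2.423 × 10⁻¹⁷ / 5.392 × 10⁻⁴⁴ = 2.480 × 10²⁸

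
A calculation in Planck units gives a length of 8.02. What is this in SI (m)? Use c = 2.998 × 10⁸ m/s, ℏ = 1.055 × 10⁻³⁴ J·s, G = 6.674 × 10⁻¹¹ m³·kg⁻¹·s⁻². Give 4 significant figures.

One Planck length: ℓ_P = √(ℏG/c³) = 1.616 × 10⁻³⁵ m.
8.02 × 1.616 × 10⁻³⁵ m = 1.296 × 10⁻³⁴ m

1.296 × 10⁻³⁴ m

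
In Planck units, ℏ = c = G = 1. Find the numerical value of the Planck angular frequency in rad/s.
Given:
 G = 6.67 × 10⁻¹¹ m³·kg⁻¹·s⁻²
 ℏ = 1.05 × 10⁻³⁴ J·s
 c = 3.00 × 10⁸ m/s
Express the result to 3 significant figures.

1.86 × 10⁴³ rad/s

From ℏ = c = G = 1 the angular frequency scale is ω_P = √(c⁵/(ℏG)).
  = √(3.47 × 10⁸⁶)
  = 1.86 × 10⁴³ rad/s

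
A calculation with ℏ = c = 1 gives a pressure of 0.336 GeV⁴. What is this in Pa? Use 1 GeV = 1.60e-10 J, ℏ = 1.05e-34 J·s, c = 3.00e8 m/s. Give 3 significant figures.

7.05e36 Pa

Pressure is [E]/[L]³ = [E]⁴/(ℏc)³.
1 GeV⁴ → 1/(ℏc)³ × (1 GeV in J)⁴ = 2.10e37 Pa.
Result: 0.336 × 2.10e37 = 7.05e36 Pa.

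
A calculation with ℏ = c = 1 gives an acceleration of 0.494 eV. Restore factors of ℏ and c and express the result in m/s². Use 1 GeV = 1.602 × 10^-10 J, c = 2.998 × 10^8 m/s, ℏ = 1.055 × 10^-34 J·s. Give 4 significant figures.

2.249 × 10^23 m/s²

Acceleration is [L]/[T]² = c·[E]/ℏ.
1 GeV → c/ℏ × (1 GeV in J) = 4.552 × 10^32 m/s².
Convert the energy scale: 0.494 eV = 4.94 × 10^-10 GeV.
Result: 4.94 × 10^-10 × 4.552 × 10^32 = 2.249 × 10^23 m/s².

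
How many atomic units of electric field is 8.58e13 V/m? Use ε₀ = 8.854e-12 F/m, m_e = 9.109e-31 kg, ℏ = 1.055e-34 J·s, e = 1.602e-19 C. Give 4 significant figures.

atomic unit of electric field: E_au = E_h/(e a₀) = m_e²e⁵/((4πε₀)³ℏ⁴) = 5.131e11 V/m.
8.58e13 / 5.131e11 = 167.2

167.2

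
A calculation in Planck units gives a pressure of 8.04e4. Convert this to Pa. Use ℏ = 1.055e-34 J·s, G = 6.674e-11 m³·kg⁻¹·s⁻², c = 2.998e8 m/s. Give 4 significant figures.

3.724e118 Pa

One Planck pressure: p_P = c⁷/(ℏG²) = 4.632e113 Pa.
8.04e4 × 4.632e113 Pa = 3.724e118 Pa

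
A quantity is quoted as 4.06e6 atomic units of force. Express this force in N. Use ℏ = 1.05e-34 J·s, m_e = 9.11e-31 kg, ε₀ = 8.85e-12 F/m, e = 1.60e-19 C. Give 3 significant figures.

0.338 N

One atomic unit of force: F_au = E_h/a₀ = m_e²e⁶/((4πε₀)³ℏ⁴) = 8.33e-8 N.
4.06e6 × 8.33e-8 N = 0.338 N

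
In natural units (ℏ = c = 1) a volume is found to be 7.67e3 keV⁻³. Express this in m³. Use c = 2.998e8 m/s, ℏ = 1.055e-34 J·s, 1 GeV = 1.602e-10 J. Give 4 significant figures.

Volume is [L]³ = [E]⁻³·(ℏc)³.
1 GeV⁻³ → (ℏc)³ × (1 GeV in J)⁻³ = 7.696e-48 m³.
Convert the energy scale: 7.67e3 keV⁻³ = 7.67e21 GeV⁻³.
Result: 7.67e21 × 7.696e-48 = 5.903e-26 m³.

5.903e-26 m³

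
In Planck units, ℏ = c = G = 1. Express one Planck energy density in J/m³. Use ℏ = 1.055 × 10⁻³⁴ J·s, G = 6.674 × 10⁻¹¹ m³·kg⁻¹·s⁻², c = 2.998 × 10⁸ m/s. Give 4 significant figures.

4.632 × 10¹¹³ J/m³

Dimensional analysis gives u_P = c⁷/(ℏG²).
  = 2.177 × 10⁵⁹ / 4.699 × 10⁻⁵⁵
  = 4.632 × 10¹¹³ J/m³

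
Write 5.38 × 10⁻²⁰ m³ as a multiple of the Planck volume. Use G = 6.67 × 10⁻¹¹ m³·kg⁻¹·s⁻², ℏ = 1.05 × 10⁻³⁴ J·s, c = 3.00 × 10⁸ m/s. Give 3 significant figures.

1.29 × 10⁸⁵

Planck volume: V_P = (ℏG/c³)^(3/2) = 4.18 × 10⁻¹⁰⁵ m³.
5.38 × 10⁻²⁰ / 4.18 × 10⁻¹⁰⁵ = 1.29 × 10⁸⁵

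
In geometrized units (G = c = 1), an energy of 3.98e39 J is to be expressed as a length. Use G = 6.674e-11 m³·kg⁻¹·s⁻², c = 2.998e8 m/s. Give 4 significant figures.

3.288e-5 m

Energy → length via G/c⁴.
3.98e39 J × (G/c⁴) = 3.288e-5 m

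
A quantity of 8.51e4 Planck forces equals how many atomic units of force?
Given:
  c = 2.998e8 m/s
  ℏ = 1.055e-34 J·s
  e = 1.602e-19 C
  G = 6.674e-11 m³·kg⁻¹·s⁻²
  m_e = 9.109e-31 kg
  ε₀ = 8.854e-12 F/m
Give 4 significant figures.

1.253e56

Planck force: F_P = c⁴/G = 1.210e44 N
atomic unit of force: F_au = E_h/a₀ = m_e²e⁶/((4πε₀)³ℏ⁴) = 8.220e-8 N
8.51e4 × 1.210e44 / 8.220e-8 = 1.253e56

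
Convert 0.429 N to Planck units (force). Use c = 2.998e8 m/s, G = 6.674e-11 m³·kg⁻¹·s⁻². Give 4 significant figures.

Planck force: F_P = c⁴/G = 1.210e44 N.
0.429 / 1.210e44 = 3.544e-45

3.544e-45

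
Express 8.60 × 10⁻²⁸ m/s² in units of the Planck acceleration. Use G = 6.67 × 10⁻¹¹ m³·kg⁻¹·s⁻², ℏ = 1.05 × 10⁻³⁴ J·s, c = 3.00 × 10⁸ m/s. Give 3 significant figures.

Planck acceleration: a_P = √(c⁷/(ℏG)) = 5.59 × 10⁵¹ m/s².
8.60 × 10⁻²⁸ / 5.59 × 10⁵¹ = 1.54 × 10⁻⁷⁹

1.54 × 10⁻⁷⁹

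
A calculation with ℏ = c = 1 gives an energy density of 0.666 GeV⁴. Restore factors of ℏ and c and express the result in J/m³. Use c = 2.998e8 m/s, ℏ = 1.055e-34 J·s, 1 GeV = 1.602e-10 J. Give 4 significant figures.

1.386e37 J/m³

[E]/[L]³ = [E]⁴/(ℏc)³; restore (ℏc)⁻³.
1 GeV⁴ → 1/(ℏc)³ × (1 GeV in J)⁴ = 2.082e37 J/m³.
Result: 0.666 × 2.082e37 = 1.386e37 J/m³.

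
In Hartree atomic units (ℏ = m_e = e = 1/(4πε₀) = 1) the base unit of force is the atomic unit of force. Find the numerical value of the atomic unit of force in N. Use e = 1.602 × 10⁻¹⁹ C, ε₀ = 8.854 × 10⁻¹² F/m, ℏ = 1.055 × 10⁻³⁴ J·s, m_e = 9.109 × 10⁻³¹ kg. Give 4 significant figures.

F_au = E_h/a₀ = m_e²e⁶/((4πε₀)³ℏ⁴)
E_h = 4.354 × 10⁻¹⁸ J
a₀ = 5.297 × 10⁻¹¹ m
E_h/a₀ = 8.220 × 10⁻⁸ N

8.220 × 10⁻⁸ N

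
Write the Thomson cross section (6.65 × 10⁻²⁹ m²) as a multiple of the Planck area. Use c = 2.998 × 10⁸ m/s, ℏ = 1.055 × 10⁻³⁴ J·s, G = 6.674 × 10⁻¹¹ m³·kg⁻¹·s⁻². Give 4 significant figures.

2.545 × 10⁴¹

Planck area: A_P = ℏG/c³ = 2.613 × 10⁻⁷⁰ m².
6.65 × 10⁻²⁹ / 2.613 × 10⁻⁷⁰ = 2.545 × 10⁴¹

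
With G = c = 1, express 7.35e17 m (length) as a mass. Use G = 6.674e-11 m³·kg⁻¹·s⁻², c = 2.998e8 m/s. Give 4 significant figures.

9.898e44 kg

Length → mass via c²/G.
7.35e17 m × (c²/G) = 9.898e44 kg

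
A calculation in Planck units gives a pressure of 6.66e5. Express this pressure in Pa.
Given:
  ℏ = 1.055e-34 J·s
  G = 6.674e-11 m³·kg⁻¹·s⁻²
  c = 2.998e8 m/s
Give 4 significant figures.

3.085e119 Pa

One Planck pressure: p_P = c⁷/(ℏG²) = 4.632e113 Pa.
6.66e5 × 4.632e113 Pa = 3.085e119 Pa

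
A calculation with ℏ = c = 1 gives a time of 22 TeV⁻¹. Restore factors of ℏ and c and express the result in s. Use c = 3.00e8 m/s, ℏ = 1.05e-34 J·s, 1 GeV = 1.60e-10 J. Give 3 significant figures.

A time is [E]⁻¹ in ℏ=c=1; restore one factor of ℏ.
1 GeV⁻¹ → ℏ × (1 GeV in J)⁻¹ = 6.56e-25 s.
Convert the energy scale: 22 TeV⁻¹ = 0.0220 GeV⁻¹.
Result: 0.0220 × 6.56e-25 = 1.44e-26 s.

1.44e-26 s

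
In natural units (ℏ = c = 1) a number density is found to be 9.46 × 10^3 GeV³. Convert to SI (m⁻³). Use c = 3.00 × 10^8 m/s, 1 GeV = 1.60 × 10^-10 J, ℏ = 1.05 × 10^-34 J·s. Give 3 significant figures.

1.24 × 10^51 m⁻³

Number density is [L]⁻³ = [E]³/(ℏc)³.
1 GeV³ → 1/(ℏc)³ × (1 GeV in J)³ = 1.31 × 10^47 m⁻³.
Result: 9.46 × 10^3 × 1.31 × 10^47 = 1.24 × 10^51 m⁻³.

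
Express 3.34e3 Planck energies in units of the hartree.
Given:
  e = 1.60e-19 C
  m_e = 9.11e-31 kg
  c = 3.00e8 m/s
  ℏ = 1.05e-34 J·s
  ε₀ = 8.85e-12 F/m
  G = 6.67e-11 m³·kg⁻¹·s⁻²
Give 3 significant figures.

1.49e30

Planck energy: E_P = √(ℏc⁵/G) = 1.96e9 J
hartree: E_h = m_e e⁴/(4πε₀ℏ)² = 4.38e-18 J
3.34e3 × 1.96e9 / 4.38e-18 = 1.49e30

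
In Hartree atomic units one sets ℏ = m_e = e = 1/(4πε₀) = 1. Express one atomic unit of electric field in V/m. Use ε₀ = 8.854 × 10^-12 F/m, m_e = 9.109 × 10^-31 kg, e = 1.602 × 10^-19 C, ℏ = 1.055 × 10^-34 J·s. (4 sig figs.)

E_au = E_h/(e a₀) = m_e²e⁵/((4πε₀)³ℏ⁴)
E_h = 4.354 × 10^-18 J
a₀ = 5.297 × 10^-11 m
E_h/(e·a₀) = 5.131 × 10^11 V/m

5.131 × 10^11 V/m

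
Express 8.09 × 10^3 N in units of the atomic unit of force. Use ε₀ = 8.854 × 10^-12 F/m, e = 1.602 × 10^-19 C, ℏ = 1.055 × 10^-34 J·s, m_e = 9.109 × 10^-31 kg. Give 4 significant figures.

atomic unit of force: F_au = E_h/a₀ = m_e²e⁶/((4πε₀)³ℏ⁴) = 8.220 × 10^-8 N.
8.09 × 10^3 / 8.220 × 10^-8 = 9.842 × 10^10

9.842 × 10^10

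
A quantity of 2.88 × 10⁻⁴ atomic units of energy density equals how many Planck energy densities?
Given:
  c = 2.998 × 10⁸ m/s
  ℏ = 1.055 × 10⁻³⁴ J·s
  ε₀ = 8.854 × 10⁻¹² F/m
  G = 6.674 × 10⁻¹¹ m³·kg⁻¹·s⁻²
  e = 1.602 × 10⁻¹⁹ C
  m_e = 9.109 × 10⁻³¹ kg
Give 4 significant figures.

1.821 × 10⁻¹⁰⁴

atomic unit of energy density: u_au = E_h/a₀³ = m_e⁴e¹⁰/((4πε₀)⁵ℏ⁸) = 2.929 × 10¹³ J/m³
Planck energy density: u_P = c⁷/(ℏG²) = 4.632 × 10¹¹³ J/m³
2.88 × 10⁻⁴ × 2.929 × 10¹³ / 4.632 × 10¹¹³ = 1.821 × 10⁻¹⁰⁴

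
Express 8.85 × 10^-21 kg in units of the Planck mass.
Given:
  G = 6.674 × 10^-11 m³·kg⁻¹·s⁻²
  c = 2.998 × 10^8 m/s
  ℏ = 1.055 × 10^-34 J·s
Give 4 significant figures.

Planck mass: m_P = √(ℏc/G) = 2.177 × 10^-8 kg.
8.85 × 10^-21 / 2.177 × 10^-8 = 4.065 × 10^-13

4.065 × 10^-13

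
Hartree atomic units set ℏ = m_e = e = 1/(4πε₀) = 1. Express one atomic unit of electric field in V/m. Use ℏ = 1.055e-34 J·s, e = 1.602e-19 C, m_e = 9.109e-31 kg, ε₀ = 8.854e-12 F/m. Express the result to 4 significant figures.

5.131e11 V/m

The unique combination of the constants set to 1 with dimensions of electric field is E_au = E_h/(e a₀) = m_e²e⁵/((4πε₀)³ℏ⁴).
E_h = 4.354e-18 J
a₀ = 5.297e-11 m
E_h/(e·a₀) = 5.131e11 V/m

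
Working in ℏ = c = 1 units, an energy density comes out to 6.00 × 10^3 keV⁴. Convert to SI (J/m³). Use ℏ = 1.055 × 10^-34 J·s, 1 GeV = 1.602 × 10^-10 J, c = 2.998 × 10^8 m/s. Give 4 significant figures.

[E]/[L]³ = [E]⁴/(ℏc)³; restore (ℏc)⁻³.
1 GeV⁴ → 1/(ℏc)³ × (1 GeV in J)⁴ = 2.082 × 10^37 J/m³.
Convert the energy scale: 6.00 × 10^3 keV⁴ = 6.00 × 10^-21 GeV⁴.
Result: 6.00 × 10^-21 × 2.082 × 10^37 = 1.249 × 10^17 J/m³.

1.249 × 10^17 J/m³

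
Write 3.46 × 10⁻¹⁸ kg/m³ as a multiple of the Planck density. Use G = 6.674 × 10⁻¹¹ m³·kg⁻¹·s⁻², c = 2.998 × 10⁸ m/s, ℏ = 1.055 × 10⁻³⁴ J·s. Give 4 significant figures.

6.713 × 10⁻¹¹⁵

Planck density: ρ_P = c⁵/(ℏG²) = 5.154 × 10⁹⁶ kg/m³.
3.46 × 10⁻¹⁸ / 5.154 × 10⁹⁶ = 6.713 × 10⁻¹¹⁵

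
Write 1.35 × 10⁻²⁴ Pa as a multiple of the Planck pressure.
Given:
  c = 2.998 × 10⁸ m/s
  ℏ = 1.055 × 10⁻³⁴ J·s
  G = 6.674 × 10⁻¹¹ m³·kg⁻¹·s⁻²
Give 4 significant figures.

Planck pressure: p_P = c⁷/(ℏG²) = 4.632 × 10¹¹³ Pa.
1.35 × 10⁻²⁴ / 4.632 × 10¹¹³ = 2.914 × 10⁻¹³⁸

2.914 × 10⁻¹³⁸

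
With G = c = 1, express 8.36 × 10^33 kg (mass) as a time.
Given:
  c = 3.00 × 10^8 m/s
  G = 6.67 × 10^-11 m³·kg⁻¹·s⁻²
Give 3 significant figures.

Mass → time via G/c³.
8.36 × 10^33 kg × (G/c³) = 0.0207 s

0.0207 s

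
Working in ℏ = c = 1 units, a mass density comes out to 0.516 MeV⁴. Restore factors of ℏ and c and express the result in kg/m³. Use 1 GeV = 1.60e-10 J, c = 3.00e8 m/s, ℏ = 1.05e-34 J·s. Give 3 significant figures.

Mass density is [E]/(c²[L]³) = [E]⁴/(ℏ³c⁵).
1 GeV⁴ → 1/(ℏ³c⁵) × (1 GeV in J)⁴ = 2.33e20 kg/m³.
Convert the energy scale: 0.516 MeV⁴ = 5.16e-13 GeV⁴.
Result: 5.16e-13 × 2.33e20 = 1.20e8 kg/m³.

1.20e8 kg/m³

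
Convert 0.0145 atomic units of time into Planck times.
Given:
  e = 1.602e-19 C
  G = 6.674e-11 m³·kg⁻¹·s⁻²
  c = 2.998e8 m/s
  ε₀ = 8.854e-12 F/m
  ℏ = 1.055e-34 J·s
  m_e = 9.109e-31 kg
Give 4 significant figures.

6.516e24

atomic unit of time: τ_au = (4πε₀)²ℏ³/(m_e e⁴) = 2.423e-17 s
Planck time: t_P = √(ℏG/c⁵) = 5.392e-44 s
0.0145 × 2.423e-17 / 5.392e-44 = 6.516e24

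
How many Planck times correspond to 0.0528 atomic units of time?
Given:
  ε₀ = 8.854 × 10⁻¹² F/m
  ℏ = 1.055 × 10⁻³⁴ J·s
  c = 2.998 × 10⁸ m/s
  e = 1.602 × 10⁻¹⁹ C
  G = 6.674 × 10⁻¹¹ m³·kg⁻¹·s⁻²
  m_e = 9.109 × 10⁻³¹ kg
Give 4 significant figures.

2.373 × 10²⁵

atomic unit of time: τ_au = (4πε₀)²ℏ³/(m_e e⁴) = 2.423 × 10⁻¹⁷ s
Planck time: t_P = √(ℏG/c⁵) = 5.392 × 10⁻⁴⁴ s
0.0528 × 2.423 × 10⁻¹⁷ / 5.392 × 10⁻⁴⁴ = 2.373 × 10²⁵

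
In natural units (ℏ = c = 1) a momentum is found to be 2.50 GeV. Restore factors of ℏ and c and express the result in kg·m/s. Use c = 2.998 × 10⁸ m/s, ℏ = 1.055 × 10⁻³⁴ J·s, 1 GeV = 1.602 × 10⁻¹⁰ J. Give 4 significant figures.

Momentum is [E]/c; divide by c.
1 GeV → 1/c × (1 GeV in J) = 5.344 × 10⁻¹⁹ kg·m/s.
Result: 2.50 × 5.344 × 10⁻¹⁹ = 1.336 × 10⁻¹⁸ kg·m/s.

1.336 × 10⁻¹⁸ kg·m/s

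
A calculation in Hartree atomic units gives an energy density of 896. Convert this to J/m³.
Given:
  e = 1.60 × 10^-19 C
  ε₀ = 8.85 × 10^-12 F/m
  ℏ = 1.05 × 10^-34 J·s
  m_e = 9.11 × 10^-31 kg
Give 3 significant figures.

One atomic unit of energy density: u_au = E_h/a₀³ = m_e⁴e¹⁰/((4πε₀)⁵ℏ⁸) = 3.01 × 10^13 J/m³.
896 × 3.01 × 10^13 J/m³ = 2.70 × 10^16 J/m³

2.70 × 10^16 J/m³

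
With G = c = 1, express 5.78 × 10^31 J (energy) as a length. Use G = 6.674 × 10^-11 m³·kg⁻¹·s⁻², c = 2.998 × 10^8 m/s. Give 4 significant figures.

Energy → length via G/c⁴.
5.78 × 10^31 J × (G/c⁴) = 4.775 × 10^-13 m

4.775 × 10^-13 m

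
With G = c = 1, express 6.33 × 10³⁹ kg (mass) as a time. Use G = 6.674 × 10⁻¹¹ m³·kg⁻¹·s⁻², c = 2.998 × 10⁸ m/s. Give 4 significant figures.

1.568 × 10⁴ s

Mass → time via G/c³.
6.33 × 10³⁹ kg × (G/c³) = 1.568 × 10⁴ s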